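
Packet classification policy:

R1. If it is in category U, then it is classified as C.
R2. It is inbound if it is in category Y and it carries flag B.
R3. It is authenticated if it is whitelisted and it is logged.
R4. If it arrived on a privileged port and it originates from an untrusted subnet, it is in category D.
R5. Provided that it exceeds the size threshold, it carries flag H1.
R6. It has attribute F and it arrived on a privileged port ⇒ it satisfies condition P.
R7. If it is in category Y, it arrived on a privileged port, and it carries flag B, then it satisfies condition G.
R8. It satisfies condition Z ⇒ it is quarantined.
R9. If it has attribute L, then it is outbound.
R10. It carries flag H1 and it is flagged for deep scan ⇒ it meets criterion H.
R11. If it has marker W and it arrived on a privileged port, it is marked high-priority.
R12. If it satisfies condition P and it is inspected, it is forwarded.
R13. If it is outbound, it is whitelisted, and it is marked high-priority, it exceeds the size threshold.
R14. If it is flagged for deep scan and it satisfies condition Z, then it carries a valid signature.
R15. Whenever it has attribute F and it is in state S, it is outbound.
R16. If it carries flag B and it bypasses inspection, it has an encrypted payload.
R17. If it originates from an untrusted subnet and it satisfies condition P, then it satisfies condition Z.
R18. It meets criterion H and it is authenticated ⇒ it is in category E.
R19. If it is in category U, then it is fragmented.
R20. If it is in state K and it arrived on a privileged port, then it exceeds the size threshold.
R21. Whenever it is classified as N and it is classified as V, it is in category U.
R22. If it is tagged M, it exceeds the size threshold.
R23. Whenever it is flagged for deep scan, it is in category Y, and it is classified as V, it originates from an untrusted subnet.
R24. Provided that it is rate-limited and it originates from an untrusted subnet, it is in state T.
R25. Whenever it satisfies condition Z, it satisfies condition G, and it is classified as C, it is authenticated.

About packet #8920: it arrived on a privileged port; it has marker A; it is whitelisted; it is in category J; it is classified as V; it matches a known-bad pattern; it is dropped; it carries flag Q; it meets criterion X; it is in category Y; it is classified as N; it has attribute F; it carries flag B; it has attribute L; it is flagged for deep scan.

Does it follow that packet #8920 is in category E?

Forward chaining from the given facts derives: is inbound, satisfies condition P, satisfies condition G, is outbound, is in category U, originates from an untrusted subnet, is classified as C, is in category D, satisfies condition Z, is fragmented, is authenticated, is quarantined, carries a valid signature.
The only rule concluding "it is in category E" is R18, which needs "it meets criterion H"; that is never established.

No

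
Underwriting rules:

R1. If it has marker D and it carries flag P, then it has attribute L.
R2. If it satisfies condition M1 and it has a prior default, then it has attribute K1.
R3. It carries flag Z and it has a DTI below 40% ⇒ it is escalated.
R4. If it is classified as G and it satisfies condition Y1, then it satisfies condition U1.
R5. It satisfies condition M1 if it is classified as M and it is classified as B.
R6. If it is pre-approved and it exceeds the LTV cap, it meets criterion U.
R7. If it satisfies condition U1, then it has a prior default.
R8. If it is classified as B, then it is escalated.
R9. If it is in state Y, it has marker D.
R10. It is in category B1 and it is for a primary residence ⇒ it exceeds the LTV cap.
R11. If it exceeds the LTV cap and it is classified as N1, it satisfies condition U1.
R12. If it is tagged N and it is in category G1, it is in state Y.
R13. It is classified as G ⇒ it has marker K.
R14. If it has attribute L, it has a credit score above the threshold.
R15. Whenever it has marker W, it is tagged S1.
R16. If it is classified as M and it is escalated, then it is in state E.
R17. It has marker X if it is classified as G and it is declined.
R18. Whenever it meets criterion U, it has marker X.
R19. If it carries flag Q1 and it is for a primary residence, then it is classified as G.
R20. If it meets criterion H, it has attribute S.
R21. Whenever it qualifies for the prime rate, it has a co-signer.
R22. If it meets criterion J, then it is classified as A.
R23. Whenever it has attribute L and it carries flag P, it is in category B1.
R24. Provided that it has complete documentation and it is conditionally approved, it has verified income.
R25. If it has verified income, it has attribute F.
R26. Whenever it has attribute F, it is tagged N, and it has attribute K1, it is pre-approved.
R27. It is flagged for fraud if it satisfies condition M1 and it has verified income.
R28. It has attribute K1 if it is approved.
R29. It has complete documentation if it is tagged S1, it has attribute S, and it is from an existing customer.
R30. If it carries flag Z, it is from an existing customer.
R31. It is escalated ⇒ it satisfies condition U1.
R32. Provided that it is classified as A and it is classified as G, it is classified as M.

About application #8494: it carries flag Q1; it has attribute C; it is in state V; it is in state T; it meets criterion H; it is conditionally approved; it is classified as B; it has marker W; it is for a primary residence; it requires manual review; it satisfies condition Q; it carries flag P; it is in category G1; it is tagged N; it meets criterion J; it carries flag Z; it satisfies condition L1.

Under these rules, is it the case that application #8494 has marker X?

By R8 (it is classified as B): it is escalated.
By R12 (it is tagged N, it is in category G1): it is in state Y.
By R15 (it has marker W): it is tagged S1.
By R19 (it carries flag Q1, it is for a primary residence): it is classified as G.
By R20 (it meets criterion H): it has attribute S.
By R22 (it meets criterion J): it is classified as A.
By R30 (it carries flag Z): it is from an existing customer.
By R31 (it is escalated): it satisfies condition U1.
By R32 (it is classified as A, it is classified as G): it is classified as M.
By R5 (it is classified as M, it is classified as B): it satisfies condition M1.
By R7 (it satisfies condition U1): it has a prior default.
By R9 (it is in state Y): it has marker D.
By R29 (it is tagged S1, it has attribute S, it is from an existing customer): it has complete documentation.
By R1 (it has marker D, it carries flag P): it has attribute L.
By R2 (it satisfies condition M1, it has a prior default): it has attribute K1.
By R23 (it has attribute L, it carries flag P): it is in category B1.
By R24 (it has complete documentation, it is conditionally approved): it has verified income.
By R25 (it has verified income): it has attribute F.
By R26 (it has attribute F, it is tagged N, it has attribute K1): it is pre-approved.
By R10 (it is in category B1, it is for a primary residence): it exceeds the LTV cap.
By R6 (it is pre-approved, it exceeds the LTV cap): it meets criterion U.
By R18 (it meets criterion U): it has marker X.

Yes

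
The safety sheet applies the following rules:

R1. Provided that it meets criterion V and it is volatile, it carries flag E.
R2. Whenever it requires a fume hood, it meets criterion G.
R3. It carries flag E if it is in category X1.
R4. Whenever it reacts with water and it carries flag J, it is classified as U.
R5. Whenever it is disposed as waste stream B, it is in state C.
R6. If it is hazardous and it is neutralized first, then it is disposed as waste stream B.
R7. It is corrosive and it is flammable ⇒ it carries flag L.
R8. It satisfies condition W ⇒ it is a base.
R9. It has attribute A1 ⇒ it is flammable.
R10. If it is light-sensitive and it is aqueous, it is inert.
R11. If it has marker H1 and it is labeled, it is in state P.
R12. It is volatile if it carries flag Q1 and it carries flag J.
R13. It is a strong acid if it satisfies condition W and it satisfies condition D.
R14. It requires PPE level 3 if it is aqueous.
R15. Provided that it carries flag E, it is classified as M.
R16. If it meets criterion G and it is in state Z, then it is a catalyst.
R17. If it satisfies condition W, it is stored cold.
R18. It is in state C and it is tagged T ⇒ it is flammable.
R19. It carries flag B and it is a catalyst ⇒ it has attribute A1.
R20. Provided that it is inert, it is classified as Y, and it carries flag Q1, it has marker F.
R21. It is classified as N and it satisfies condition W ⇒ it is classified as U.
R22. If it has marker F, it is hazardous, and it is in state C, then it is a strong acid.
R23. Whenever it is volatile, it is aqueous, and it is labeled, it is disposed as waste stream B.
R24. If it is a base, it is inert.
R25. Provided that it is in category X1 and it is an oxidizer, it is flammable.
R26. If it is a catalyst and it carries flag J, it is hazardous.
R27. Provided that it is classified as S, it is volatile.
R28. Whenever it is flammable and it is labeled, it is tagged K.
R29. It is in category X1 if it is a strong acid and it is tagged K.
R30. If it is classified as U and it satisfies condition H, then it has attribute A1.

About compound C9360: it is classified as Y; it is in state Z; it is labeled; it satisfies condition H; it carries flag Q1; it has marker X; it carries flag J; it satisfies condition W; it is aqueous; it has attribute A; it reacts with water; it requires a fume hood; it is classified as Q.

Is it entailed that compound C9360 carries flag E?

By R2 (it requires a fume hood): it meets criterion G.
By R4 (it reacts with water, it carries flag J): it is classified as U.
By R8 (it satisfies condition W): it is a base.
By R12 (it carries flag Q1, it carries flag J): it is volatile.
By R16 (it meets criterion G, it is in state Z): it is a catalyst.
By R23 (it is volatile, it is aqueous, it is labeled): it is disposed as waste stream B.
By R24 (it is a base): it is inert.
By R26 (it is a catalyst, it carries flag J): it is hazardous.
By R30 (it is classified as U, it satisfies condition H): it has attribute A1.
By R5 (it is disposed as waste stream B): it is in state C.
By R9 (it has attribute A1): it is flammable.
By R20 (it is inert, it is classified as Y, it carries flag Q1): it has marker F.
By R22 (it has marker F, it is hazardous, it is in state C): it is a strong acid.
By R28 (it is flammable, it is labeled): it is tagged K.
By R29 (it is a strong acid, it is tagged K): it is in category X1.
By R3 (it is in category X1): it carries flag E.

Yes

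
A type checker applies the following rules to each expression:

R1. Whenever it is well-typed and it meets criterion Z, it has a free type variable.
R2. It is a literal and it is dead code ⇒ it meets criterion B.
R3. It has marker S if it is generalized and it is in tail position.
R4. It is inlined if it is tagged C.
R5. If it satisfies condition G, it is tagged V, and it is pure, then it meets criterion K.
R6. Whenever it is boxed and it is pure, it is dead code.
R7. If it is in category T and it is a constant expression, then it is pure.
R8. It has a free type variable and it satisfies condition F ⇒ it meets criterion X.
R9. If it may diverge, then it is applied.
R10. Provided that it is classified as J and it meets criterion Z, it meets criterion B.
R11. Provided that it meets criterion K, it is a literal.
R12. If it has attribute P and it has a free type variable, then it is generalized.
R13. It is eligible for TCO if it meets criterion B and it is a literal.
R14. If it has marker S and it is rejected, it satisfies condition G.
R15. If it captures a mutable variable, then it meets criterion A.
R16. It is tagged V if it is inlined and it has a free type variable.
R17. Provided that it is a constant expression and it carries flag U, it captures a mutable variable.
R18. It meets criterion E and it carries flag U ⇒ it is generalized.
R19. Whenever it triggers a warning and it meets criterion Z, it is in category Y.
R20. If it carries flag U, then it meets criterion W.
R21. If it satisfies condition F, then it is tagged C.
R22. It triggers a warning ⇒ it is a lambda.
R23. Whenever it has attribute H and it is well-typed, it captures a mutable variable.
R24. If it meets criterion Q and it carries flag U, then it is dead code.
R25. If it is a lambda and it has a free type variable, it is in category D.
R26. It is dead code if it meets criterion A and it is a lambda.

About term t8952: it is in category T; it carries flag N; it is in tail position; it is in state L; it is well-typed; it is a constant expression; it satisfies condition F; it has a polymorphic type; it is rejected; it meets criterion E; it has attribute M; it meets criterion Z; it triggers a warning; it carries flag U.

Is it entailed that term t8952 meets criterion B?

Yes

By R1 (it is well-typed, it meets criterion Z): it has a free type variable.
By R7 (it is in category T, it is a constant expression): it is pure.
By R17 (it is a constant expression, it carries flag U): it captures a mutable variable.
By R18 (it meets criterion E, it carries flag U): it is generalized.
By R21 (it satisfies condition F): it is tagged C.
By R22 (it triggers a warning): it is a lambda.
By R3 (it is generalized, it is in tail position): it has marker S.
By R4 (it is tagged C): it is inlined.
By R14 (it has marker S, it is rejected): it satisfies condition G.
By R15 (it captures a mutable variable): it meets criterion A.
By R16 (it is inlined, it has a free type variable): it is tagged V.
By R26 (it meets criterion A, it is a lambda): it is dead code.
By R5 (it satisfies condition G, it is tagged V, it is pure): it meets criterion K.
By R11 (it meets criterion K): it is a literal.
By R2 (it is a literal, it is dead code): it meets criterion B.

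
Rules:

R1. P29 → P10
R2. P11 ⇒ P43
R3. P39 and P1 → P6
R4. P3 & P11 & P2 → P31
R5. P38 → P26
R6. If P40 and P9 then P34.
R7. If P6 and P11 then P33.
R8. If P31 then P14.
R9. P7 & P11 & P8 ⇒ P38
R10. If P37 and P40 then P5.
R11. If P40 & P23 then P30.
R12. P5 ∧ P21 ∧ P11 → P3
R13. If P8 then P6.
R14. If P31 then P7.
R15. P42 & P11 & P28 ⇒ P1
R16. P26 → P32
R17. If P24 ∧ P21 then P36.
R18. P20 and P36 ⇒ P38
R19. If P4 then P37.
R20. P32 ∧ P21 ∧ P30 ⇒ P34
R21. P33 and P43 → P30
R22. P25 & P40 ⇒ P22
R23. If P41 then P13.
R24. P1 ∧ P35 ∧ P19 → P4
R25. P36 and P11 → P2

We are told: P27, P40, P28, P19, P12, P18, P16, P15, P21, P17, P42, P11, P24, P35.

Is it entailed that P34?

Forward chaining from the given facts derives: P43, P1, P36, P4, P2, P37, P5, P3, P31, P14, P7.
Rules concluding P34: R6 needs P9; R20 needs P32 — none of these are established.

No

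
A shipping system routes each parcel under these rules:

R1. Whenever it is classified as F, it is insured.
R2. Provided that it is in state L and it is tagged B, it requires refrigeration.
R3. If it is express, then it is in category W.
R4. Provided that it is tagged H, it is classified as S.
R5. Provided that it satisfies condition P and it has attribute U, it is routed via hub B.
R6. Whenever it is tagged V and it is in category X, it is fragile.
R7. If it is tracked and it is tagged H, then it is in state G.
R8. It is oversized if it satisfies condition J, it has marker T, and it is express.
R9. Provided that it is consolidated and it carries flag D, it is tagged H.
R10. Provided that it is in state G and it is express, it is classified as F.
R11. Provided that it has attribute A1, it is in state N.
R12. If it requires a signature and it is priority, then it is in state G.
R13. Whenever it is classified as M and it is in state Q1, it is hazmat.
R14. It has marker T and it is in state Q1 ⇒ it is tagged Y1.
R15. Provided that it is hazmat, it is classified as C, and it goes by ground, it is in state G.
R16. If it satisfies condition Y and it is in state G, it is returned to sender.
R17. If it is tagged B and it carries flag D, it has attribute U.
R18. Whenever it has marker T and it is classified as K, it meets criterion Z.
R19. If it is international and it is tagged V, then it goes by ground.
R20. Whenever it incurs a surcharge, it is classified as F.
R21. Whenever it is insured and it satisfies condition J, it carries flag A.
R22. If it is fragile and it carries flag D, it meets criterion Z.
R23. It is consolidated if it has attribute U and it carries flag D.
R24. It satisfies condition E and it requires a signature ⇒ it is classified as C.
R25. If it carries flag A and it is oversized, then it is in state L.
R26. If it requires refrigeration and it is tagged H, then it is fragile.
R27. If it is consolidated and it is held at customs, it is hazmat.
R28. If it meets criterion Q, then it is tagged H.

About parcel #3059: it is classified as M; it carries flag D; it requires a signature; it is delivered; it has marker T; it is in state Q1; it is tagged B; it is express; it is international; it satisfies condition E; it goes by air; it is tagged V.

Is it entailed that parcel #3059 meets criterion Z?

Forward chaining from the given facts derives: is in category W, is hazmat, is tagged Y1, has attribute U, goes by ground, is consolidated, is classified as C, is tagged H, is in state G, is classified as S, is classified as F, is insured.
Rules concluding "it meets criterion Z": R18 needs "it is classified as K"; R22 needs "it is fragile" — none of these are established.

No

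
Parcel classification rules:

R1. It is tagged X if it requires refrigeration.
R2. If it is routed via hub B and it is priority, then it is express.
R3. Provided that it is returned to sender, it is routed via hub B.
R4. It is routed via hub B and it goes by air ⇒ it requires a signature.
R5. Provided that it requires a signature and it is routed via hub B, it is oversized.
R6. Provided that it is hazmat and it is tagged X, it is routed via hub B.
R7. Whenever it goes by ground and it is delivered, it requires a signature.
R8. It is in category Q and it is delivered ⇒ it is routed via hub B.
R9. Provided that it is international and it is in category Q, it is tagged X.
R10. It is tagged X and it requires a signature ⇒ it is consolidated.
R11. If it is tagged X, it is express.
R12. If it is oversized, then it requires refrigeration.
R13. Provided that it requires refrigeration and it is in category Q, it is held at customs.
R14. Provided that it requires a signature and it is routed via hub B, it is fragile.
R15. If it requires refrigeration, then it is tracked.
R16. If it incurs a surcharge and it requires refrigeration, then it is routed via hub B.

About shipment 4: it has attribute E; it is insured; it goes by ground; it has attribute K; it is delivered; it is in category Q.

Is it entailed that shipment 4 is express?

Yes

By R7 (it goes by ground, it is delivered): it requires a signature.
By R8 (it is in category Q, it is delivered): it is routed via hub B.
By R5 (it requires a signature, it is routed via hub B): it is oversized.
By R12 (it is oversized): it requires refrigeration.
By R1 (it requires refrigeration): it is tagged X.
By R11 (it is tagged X): it is express.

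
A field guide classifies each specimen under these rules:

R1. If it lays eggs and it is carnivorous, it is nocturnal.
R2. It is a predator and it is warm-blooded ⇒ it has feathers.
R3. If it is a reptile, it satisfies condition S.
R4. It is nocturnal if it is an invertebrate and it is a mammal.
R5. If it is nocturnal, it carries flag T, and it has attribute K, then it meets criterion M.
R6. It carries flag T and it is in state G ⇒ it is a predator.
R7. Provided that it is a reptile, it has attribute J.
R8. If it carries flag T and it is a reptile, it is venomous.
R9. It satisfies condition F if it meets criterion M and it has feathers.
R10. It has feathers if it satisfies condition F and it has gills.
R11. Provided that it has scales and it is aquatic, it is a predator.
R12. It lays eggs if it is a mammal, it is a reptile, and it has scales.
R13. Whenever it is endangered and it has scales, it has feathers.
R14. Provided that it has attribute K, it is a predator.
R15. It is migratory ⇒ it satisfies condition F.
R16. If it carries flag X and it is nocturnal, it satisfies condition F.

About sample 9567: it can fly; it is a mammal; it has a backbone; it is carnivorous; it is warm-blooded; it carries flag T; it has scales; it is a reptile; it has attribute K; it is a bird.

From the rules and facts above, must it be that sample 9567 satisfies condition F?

By R12 (it is a mammal, it is a reptile, it has scales): it lays eggs.
By R14 (it has attribute K): it is a predator.
By R1 (it lays eggs, it is carnivorous): it is nocturnal.
By R2 (it is a predator, it is warm-blooded): it has feathers.
By R5 (it is nocturnal, it carries flag T, it has attribute K): it meets criterion M.
By R9 (it meets criterion M, it has feathers): it satisfies condition F.

Yes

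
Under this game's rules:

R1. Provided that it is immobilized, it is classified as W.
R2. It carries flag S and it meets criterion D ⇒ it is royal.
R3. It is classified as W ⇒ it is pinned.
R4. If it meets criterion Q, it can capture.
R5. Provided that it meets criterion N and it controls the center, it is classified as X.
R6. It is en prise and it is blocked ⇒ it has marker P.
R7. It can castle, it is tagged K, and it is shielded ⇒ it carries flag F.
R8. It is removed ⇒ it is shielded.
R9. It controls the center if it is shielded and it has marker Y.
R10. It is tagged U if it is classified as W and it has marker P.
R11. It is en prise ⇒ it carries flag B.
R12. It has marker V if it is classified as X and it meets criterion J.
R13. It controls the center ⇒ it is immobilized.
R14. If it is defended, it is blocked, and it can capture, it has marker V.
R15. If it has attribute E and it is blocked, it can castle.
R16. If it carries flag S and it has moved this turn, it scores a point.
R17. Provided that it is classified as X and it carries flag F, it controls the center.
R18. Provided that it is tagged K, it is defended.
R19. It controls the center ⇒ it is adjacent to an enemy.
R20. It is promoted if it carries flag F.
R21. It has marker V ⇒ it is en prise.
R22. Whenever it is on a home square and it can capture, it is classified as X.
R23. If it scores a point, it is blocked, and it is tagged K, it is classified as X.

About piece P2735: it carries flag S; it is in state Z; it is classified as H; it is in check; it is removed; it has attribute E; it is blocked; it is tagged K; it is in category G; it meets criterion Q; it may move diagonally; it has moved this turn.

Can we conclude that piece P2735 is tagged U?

Yes

By R4 (it meets criterion Q): it can capture.
By R8 (it is removed): it is shielded.
By R15 (it has attribute E, it is blocked): it can castle.
By R16 (it carries flag S, it has moved this turn): it scores a point.
By R18 (it is tagged K): it is defended.
By R23 (it scores a point, it is blocked, it is tagged K): it is classified as X.
By R7 (it can castle, it is tagged K, it is shielded): it carries flag F.
By R14 (it is defended, it is blocked, it can capture): it has marker V.
By R17 (it is classified as X, it carries flag F): it controls the center.
By R21 (it has marker V): it is en prise.
By R6 (it is en prise, it is blocked): it has marker P.
By R13 (it controls the center): it is immobilized.
By R1 (it is immobilized): it is classified as W.
By R10 (it is classified as W, it has marker P): it is tagged U.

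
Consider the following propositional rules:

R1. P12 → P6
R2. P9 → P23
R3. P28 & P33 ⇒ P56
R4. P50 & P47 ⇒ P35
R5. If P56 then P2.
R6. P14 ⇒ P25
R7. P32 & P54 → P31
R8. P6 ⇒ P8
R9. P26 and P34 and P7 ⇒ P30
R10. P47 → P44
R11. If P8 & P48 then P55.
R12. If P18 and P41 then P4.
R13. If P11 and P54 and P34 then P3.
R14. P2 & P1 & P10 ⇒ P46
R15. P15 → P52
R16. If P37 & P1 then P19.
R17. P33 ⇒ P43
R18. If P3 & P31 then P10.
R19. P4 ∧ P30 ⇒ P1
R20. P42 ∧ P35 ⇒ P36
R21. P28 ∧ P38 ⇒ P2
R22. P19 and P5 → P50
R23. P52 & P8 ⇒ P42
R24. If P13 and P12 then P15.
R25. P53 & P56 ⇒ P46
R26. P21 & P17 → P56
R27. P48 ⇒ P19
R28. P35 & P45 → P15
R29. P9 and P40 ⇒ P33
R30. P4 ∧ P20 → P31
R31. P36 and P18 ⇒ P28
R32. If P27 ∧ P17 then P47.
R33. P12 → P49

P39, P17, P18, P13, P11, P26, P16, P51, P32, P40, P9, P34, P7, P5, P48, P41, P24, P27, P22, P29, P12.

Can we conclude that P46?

Forward chaining from the given facts derives: P6, P23, P8, P30, P55, P4, P1, P15, P19, P33, P47, P49, P44, P52, P43, P50, P42, P35, P36, P28, P56, P2.
Rules concluding P46: R14 needs P10; R25 needs P53 — none of these are established.

No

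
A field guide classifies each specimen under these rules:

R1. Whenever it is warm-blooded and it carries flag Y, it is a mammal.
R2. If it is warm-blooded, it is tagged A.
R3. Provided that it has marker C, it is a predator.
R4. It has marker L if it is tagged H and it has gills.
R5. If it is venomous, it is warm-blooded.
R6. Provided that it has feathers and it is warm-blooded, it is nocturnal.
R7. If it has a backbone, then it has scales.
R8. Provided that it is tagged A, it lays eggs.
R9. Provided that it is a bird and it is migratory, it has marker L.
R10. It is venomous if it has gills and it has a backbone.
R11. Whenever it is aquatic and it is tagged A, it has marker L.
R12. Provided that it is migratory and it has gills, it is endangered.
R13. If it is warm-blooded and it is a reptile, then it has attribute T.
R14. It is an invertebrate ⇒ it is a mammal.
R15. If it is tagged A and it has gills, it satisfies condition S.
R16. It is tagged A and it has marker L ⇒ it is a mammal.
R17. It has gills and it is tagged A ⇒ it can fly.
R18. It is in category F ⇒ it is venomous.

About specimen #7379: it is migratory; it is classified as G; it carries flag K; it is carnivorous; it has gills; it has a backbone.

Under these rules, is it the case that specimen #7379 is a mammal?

No

Forward chaining from the given facts derives: has scales, is venomous, is endangered, is warm-blooded, is tagged A, lays eggs, satisfies condition S, can fly.
Rules concluding "it is a mammal": R1 needs "it carries flag Y"; R14 needs "it is an invertebrate"; R16 needs "it has marker L" — none of these are established.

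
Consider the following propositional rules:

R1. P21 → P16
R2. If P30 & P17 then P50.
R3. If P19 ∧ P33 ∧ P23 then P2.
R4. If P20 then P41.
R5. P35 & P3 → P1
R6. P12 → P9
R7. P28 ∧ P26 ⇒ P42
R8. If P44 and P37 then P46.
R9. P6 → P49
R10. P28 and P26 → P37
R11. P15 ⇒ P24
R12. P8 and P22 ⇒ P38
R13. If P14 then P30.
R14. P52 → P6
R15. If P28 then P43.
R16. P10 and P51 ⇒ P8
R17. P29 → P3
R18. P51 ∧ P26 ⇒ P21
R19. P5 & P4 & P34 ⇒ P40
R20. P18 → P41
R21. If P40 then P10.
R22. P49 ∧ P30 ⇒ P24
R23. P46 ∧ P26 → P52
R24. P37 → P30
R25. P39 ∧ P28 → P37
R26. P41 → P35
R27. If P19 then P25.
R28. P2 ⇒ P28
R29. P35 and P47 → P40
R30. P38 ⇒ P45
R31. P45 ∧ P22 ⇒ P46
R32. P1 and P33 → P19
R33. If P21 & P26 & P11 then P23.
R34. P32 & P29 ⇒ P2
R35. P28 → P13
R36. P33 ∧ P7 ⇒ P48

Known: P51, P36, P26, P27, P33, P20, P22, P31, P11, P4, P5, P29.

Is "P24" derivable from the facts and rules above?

No

Forward chaining from the given facts derives: P41, P3, P21, P35, P23, P16, P1, P19, P2, P25, P28, P13, P42, P37, P43, P30.
Rules concluding P24: R11 needs P15; R22 needs P49 — none of these are established.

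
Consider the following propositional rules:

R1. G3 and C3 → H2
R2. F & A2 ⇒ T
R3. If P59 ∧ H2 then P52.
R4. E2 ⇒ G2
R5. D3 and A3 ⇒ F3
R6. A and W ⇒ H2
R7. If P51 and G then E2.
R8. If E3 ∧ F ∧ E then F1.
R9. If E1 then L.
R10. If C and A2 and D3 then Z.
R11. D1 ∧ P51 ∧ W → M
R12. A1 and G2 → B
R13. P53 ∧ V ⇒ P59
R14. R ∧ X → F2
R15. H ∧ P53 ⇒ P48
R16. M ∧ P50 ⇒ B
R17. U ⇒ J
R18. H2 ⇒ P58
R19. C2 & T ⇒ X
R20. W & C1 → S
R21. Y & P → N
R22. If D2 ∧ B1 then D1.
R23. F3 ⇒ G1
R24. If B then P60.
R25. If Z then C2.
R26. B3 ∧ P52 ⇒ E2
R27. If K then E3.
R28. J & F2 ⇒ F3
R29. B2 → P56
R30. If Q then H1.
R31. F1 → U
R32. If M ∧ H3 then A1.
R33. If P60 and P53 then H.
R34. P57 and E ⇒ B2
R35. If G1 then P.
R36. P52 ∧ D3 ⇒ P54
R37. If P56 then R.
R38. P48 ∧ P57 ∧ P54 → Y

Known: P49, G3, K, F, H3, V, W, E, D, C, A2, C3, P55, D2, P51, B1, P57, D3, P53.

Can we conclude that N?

Forward chaining from the given facts derives: H2, T, Z, P59, P58, D1, C2, E3, B2, P52, F1, M, X, P56, U, A1, P54, R, F2, J, F3, G1, P.
The only rule concluding N is R21, which needs Y; that is never established.

No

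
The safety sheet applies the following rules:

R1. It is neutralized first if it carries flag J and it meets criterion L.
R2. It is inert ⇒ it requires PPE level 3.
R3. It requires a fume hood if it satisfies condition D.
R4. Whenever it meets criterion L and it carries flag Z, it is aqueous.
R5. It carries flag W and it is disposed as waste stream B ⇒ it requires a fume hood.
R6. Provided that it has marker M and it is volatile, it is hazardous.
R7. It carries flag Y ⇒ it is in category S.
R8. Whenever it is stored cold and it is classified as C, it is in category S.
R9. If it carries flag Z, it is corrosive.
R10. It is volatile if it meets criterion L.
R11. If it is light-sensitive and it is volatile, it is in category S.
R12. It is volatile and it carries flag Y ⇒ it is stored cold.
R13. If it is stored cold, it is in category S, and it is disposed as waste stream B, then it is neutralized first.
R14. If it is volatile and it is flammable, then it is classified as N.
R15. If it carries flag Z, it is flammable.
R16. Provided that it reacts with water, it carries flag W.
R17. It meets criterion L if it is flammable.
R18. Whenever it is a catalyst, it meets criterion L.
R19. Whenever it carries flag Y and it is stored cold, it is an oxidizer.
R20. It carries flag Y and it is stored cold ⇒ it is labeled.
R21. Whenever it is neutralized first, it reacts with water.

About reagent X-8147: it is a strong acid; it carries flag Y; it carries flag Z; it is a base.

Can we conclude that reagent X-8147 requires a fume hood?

Forward chaining from the given facts derives: is in category S, is corrosive, is flammable, meets criterion L, is aqueous, is volatile, is stored cold, is classified as N, is an oxidizer, is labeled.
Rules concluding "it requires a fume hood": R3 needs "it satisfies condition D"; R5 needs "it carries flag W" — none of these are established.

No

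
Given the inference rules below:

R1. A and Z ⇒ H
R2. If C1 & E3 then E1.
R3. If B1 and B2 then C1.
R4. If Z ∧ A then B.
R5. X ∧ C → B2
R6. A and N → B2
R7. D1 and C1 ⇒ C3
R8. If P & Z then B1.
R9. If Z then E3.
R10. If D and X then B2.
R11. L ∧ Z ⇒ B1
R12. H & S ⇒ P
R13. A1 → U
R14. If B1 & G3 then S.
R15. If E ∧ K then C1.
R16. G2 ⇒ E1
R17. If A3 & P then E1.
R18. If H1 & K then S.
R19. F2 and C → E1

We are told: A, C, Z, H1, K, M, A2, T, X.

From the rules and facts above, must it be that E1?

H  (by R1: A, Z)
B2  (by R5: X, C)
E3  (by R9: Z)
S  (by R18: H1, K)
P  (by R12: H, S)
B1  (by R8: P, Z)
C1  (by R3: B1, B2)
E1  (by R2: C1, E3)

Yes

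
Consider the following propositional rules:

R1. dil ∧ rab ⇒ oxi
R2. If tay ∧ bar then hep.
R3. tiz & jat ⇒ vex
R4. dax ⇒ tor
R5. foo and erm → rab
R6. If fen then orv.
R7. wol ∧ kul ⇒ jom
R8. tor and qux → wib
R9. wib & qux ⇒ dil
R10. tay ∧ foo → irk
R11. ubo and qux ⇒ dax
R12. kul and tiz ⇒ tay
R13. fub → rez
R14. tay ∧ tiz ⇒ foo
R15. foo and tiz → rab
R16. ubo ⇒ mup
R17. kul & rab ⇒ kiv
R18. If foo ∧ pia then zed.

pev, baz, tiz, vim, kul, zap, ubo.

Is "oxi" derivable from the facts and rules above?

Forward chaining from the given facts derives: tay, foo, rab, mup, kiv, irk.
The only rule concluding oxi is R1, which needs dil; that is never established.

No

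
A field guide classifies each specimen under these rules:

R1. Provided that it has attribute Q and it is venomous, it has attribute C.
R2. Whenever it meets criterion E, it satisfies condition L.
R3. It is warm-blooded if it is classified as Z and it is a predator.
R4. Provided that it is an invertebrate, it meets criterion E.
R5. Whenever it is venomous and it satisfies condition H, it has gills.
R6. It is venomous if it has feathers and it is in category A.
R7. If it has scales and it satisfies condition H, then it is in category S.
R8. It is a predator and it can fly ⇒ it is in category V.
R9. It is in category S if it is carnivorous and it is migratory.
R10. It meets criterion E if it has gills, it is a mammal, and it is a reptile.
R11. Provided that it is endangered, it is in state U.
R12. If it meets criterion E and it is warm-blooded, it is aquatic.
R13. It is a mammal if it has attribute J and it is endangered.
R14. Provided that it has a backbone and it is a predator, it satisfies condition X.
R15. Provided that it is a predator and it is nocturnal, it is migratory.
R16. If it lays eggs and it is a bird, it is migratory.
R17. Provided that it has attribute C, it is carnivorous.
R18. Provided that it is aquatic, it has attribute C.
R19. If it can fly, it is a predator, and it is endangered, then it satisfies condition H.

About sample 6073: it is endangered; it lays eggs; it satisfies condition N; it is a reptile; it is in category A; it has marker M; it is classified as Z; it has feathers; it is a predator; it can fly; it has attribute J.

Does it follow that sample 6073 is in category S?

No

Forward chaining from the given facts derives: is warm-blooded, is venomous, is in category V, is in state U, is a mammal, satisfies condition H, has gills, meets criterion E, is aquatic, has attribute C, satisfies condition L, is carnivorous.
Rules concluding "it is in category S": R7 needs "it has scales"; R9 needs "it is migratory" — none of these are established.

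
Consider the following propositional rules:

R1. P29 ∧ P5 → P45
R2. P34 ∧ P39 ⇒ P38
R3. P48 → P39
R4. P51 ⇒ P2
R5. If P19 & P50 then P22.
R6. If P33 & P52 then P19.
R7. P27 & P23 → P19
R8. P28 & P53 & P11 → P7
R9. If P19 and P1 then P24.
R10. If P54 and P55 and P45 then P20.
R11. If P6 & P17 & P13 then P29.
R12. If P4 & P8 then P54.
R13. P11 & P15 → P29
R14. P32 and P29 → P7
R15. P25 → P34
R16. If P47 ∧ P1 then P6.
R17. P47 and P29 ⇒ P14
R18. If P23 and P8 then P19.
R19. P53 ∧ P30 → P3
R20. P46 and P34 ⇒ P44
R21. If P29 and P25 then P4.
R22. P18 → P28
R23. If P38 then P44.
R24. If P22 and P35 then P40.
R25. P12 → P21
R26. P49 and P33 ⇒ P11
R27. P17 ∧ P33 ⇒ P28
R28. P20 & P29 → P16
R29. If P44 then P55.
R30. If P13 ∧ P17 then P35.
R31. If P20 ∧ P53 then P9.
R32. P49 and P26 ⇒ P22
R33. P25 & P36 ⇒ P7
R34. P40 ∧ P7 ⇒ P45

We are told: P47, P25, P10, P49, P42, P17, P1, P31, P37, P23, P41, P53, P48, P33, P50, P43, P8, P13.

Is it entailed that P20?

Yes

P39  (by R3: P48)
P34  (by R15: P25)
P6  (by R16: P47, P1)
P19  (by R18: P23, P8)
P11  (by R26: P49, P33)
P28  (by R27: P17, P33)
P35  (by R30: P13, P17)
P38  (by R2: P34, P39)
P22  (by R5: P19, P50)
P7  (by R8: P28, P53, P11)
P29  (by R11: P6, P17, P13)
P4  (by R21: P29, P25)
P44  (by R23: P38)
P40  (by R24: P22, P35)
P55  (by R29: P44)
P45  (by R34: P40, P7)
P54  (by R12: P4, P8)
P20  (by R10: P54, P55, P45)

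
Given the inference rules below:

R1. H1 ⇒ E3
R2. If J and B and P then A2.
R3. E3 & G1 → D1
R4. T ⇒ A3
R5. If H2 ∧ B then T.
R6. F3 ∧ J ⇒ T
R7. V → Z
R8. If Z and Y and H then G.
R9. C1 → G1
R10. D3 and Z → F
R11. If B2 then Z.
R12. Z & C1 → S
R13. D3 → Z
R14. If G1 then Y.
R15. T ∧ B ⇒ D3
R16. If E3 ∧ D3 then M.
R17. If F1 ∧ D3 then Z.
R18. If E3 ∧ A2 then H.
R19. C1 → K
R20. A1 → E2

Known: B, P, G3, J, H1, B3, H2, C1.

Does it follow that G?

E3  (by R1: H1)
A2  (by R2: J, B, P)
T  (by R5: H2, B)
G1  (by R9: C1)
Y  (by R14: G1)
D3  (by R15: T, B)
H  (by R18: E3, A2)
Z  (by R13: D3)
G  (by R8: Z, Y, H)

Yes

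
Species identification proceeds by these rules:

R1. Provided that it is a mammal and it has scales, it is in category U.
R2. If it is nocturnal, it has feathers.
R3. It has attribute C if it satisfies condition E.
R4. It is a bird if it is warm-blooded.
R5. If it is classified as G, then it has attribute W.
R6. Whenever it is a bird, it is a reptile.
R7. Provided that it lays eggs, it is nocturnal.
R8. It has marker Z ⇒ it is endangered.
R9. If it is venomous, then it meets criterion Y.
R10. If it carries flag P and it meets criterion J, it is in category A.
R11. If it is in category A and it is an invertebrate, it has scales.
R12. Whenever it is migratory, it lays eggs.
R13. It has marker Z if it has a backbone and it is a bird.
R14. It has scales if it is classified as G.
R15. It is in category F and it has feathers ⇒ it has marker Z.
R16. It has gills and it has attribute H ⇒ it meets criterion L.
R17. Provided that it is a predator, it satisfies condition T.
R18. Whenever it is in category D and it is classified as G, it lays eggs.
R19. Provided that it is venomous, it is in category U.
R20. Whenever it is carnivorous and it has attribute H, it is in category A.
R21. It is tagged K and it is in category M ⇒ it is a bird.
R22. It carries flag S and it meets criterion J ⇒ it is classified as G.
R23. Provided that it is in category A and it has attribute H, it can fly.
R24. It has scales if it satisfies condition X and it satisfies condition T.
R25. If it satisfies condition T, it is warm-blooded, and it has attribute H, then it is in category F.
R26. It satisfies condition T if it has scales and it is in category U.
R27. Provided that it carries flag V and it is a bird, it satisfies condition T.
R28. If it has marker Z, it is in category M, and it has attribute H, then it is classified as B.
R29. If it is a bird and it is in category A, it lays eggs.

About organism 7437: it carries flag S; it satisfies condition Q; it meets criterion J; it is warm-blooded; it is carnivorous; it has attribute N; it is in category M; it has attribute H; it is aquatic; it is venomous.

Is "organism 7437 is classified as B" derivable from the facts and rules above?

By R4 (it is warm-blooded): it is a bird.
By R19 (it is venomous): it is in category U.
By R20 (it is carnivorous, it has attribute H): it is in category A.
By R22 (it carries flag S, it meets criterion J): it is classified as G.
By R29 (it is a bird, it is in category A): it lays eggs.
By R7 (it lays eggs): it is nocturnal.
By R14 (it is classified as G): it has scales.
By R26 (it has scales, it is in category U): it satisfies condition T.
By R2 (it is nocturnal): it has feathers.
By R25 (it satisfies condition T, it is warm-blooded, it has attribute H): it is in category F.
By R15 (it is in category F, it has feathers): it has marker Z.
By R28 (it has marker Z, it is in category M, it has attribute H): it is classified as B.

Yes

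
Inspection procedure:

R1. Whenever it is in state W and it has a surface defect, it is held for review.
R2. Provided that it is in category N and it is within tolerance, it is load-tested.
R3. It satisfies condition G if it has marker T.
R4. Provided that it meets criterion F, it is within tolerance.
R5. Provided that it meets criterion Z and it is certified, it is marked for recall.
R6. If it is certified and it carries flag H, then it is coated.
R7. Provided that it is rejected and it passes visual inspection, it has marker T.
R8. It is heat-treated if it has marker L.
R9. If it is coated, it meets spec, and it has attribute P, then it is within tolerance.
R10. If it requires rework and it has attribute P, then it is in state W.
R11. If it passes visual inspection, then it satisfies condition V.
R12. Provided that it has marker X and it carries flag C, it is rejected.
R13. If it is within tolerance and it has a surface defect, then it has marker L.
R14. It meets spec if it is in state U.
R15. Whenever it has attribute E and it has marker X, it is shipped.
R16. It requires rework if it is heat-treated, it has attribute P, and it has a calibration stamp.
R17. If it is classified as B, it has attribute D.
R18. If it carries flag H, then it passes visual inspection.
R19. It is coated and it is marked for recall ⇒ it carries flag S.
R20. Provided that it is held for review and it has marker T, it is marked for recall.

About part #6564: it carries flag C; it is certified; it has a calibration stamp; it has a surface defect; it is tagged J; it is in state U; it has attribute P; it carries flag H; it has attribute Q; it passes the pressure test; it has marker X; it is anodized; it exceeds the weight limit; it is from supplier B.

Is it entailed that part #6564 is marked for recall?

Yes

By R6 (it is certified, it carries flag H): it is coated.
By R12 (it has marker X, it carries flag C): it is rejected.
By R14 (it is in state U): it meets spec.
By R18 (it carries flag H): it passes visual inspection.
By R7 (it is rejected, it passes visual inspection): it has marker T.
By R9 (it is coated, it meets spec, it has attribute P): it is within tolerance.
By R13 (it is within tolerance, it has a surface defect): it has marker L.
By R8 (it has marker L): it is heat-treated.
By R16 (it is heat-treated, it has attribute P, it has a calibration stamp): it requires rework.
By R10 (it requires rework, it has attribute P): it is in state W.
By R1 (it is in state W, it has a surface defect): it is held for review.
By R20 (it is held for review, it has marker T): it is marked for recall.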